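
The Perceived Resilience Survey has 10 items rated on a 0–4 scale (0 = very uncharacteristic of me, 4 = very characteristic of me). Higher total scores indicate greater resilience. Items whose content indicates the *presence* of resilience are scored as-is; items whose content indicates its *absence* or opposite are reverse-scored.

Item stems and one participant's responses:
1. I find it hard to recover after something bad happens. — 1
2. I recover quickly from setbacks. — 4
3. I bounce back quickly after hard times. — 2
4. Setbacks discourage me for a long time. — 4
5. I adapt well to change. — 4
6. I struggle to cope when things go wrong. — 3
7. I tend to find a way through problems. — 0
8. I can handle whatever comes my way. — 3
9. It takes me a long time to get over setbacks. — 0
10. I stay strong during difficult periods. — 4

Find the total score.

25

Items 1, 4, 6, 9 describe the absence/opposite of resilience → reverse-score.
reversed = (0+4) − raw = 4 − raw.
  item 1: 4 − 1 = 3
  item 2: 4
  item 3: 2
  item 4: 4 − 4 = 0
  item 5: 4
  item 6: 4 − 3 = 1
  item 7: 0
  item 8: 3
  item 9: 4 − 0 = 4
  item 10: 4
Total = 3 + 4 + 2 + 0 + 4 + 1 + 0 + 3 + 4 + 4 = 25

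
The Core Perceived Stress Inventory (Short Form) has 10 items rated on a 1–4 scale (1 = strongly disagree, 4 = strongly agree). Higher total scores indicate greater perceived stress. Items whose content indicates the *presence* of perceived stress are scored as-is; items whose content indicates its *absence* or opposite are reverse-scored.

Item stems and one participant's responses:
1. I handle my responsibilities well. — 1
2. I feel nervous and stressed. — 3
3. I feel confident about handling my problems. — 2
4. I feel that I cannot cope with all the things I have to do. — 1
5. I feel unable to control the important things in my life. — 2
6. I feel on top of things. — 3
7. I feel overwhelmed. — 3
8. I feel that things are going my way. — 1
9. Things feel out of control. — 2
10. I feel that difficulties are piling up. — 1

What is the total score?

25

Items 1, 3, 6, 8 describe the absence/opposite of perceived stress → reverse-score.
reversed = (1+4) − raw = 5 − raw.
  item 1: 5 − 1 = 4
  item 2: 3
  item 3: 5 − 2 = 3
  item 4: 1
  item 5: 2
  item 6: 5 − 3 = 2
  item 7: 3
  item 8: 5 − 1 = 4
  item 9: 2
  item 10: 1
Total = 4 + 3 + 3 + 1 + 2 + 2 + 3 + 4 + 2 + 1 = 25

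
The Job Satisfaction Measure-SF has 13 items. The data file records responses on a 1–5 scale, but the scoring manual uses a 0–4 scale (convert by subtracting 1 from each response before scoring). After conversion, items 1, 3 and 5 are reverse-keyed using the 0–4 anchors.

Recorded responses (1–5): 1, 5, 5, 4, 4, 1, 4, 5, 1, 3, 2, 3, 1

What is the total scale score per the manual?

Convert to 0–4: 0, 4, 4, 3, 3, 0, 3, 4, 0, 2, 1, 2, 0
Reverse-coded (reversed = (0+4) − raw = 4 − raw):
  item 1: 4 − 0 = 4
  item 3: 4 − 4 = 0
  item 5: 4 − 3 = 1
Scored: 4, 4, 0, 3, 1, 0, 3, 4, 0, 2, 1, 2, 0
Total = 24

24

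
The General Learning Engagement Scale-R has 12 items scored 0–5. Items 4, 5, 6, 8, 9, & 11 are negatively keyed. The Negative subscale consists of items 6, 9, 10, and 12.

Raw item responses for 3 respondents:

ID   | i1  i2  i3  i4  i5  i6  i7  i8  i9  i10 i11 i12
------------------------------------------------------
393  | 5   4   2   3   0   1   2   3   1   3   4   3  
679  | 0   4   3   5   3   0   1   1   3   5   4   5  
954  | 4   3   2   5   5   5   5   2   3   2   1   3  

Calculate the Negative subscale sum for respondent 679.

17

Respondent 679 raw: 0, 4, 3, 5, 3, 0, 1, 1, 3, 5, 4, 5.
Negative items: 6, 9, 10, 12.
Reverse-coded (on a 0–5 scale, reversed = 5 − raw):
  item 6: 5 − 0 = 5
  item 9: 5 − 3 = 2
  item 10: 5
  item 12: 5
Sum = 5 + 2 + 5 + 5 = 17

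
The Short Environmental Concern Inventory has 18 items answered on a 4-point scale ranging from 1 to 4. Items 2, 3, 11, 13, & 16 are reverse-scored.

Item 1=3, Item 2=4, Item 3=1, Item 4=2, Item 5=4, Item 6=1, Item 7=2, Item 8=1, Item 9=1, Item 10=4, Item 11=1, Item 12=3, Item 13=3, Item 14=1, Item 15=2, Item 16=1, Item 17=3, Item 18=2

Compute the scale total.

44

Apply reverse scoring (reversed = (1+4) − raw = 5 − raw):
  item 2: 5 − 4 = 1
  item 3: 5 − 1 = 4
  item 11: 5 − 1 = 4
  item 13: 5 − 3 = 2
  item 16: 5 − 1 = 4
After reverse-coding: 3, 1, 4, 2, 4, 1, 2, 1, 1, 4, 4, 3, 2, 1, 2, 4, 3, 2
Total = 3 + 1 + 4 + 2 + 4 + 1 + 2 + 1 + 1 + 4 + 4 + 3 + 2 + 1 + 2 + 4 + 3 + 2 = 44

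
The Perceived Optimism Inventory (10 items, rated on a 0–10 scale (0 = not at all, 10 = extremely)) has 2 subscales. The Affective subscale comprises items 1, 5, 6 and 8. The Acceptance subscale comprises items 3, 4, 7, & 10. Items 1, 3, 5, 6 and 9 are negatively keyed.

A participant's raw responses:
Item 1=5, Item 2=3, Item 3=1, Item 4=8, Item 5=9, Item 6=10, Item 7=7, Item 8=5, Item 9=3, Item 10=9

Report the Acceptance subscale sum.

Acceptance items: 3, 4, 7, 10.
Of these, item 3 is negatively keyed; on a 0–10 scale, reversed = 10 − raw.
  item 3: 10 − 1 = 9
  item 4: 8
  item 7: 7
  item 10: 9
Sum = 9 + 8 + 7 + 9 = 33

33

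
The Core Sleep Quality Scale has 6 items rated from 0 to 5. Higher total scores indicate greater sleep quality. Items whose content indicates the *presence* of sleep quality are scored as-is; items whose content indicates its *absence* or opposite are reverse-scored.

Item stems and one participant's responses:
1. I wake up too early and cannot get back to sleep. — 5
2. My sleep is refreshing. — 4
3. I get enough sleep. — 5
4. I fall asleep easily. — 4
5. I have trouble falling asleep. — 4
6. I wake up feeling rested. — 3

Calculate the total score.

Items 1, 5 describe the absence/opposite of sleep quality → reverse-score.
on a 0–5 scale, reversed = 5 − raw.
  item 1: 5 − 5 = 0
  item 2: 4
  item 3: 5
  item 4: 4
  item 5: 5 − 4 = 1
  item 6: 3
Total = 0 + 4 + 5 + 4 + 1 + 3 = 17

17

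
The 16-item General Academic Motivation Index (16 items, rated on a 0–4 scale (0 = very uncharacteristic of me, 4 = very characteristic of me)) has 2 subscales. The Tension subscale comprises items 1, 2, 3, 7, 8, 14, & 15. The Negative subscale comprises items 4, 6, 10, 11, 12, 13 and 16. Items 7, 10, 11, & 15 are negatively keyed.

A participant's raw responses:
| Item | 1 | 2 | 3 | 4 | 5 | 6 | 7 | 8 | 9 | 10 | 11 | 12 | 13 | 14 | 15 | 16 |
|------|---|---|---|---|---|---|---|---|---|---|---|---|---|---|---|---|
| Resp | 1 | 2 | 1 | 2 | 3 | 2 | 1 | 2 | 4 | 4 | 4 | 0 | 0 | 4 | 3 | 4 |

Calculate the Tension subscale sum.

14

Tension items: 1, 2, 3, 7, 8, 14, 15.
Of these, items 7 & 15 are negatively keyed; reversed = (0+4) − raw = 4 − raw.
  item 1: 1
  item 2: 2
  item 3: 1
  item 7: 4 − 1 = 3
  item 8: 2
  item 14: 4
  item 15: 4 − 3 = 1
Sum = 1 + 2 + 1 + 3 + 2 + 4 + 1 = 14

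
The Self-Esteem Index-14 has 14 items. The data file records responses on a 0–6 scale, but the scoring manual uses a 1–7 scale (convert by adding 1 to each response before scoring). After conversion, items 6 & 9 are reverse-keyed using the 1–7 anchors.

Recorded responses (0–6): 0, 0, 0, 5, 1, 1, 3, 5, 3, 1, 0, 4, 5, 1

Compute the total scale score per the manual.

47

Convert to 1–7: 1, 1, 1, 6, 2, 2, 4, 6, 4, 2, 1, 5, 6, 2
Reverse-coded (on a 1–7 scale, reversed = 8 − raw):
  item 6: 8 − 2 = 6
  item 9: 8 − 4 = 4
Scored: 1, 1, 1, 6, 2, 6, 4, 6, 4, 2, 1, 5, 6, 2
Total = 47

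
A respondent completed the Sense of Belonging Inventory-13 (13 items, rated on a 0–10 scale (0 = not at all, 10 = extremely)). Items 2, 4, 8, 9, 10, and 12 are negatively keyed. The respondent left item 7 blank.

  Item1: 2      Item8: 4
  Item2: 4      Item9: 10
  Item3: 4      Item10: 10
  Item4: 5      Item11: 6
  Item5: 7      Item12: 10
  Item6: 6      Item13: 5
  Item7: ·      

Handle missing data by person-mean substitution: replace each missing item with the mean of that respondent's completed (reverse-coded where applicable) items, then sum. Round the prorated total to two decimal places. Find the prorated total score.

Reverse-coded (on a 0–10 scale, reversed = 10 − raw):
  item 2: 10 − 4 = 6
  item 4: 10 − 5 = 5
  item 8: 10 − 4 = 6
  item 9: 10 − 10 = 0
  item 10: 10 − 10 = 0
  item 12: 10 − 10 = 0
Completed scored items (12 of 13): 2, 6, 4, 5, 7, 6, 6, 0, 0, 6, 0, 5; sum = 47.
Person mean = 47 / 12 ≈ 3.9167
Prorated total = (47 / 12) × 13 = 50.92 (to 2 dp)

50.92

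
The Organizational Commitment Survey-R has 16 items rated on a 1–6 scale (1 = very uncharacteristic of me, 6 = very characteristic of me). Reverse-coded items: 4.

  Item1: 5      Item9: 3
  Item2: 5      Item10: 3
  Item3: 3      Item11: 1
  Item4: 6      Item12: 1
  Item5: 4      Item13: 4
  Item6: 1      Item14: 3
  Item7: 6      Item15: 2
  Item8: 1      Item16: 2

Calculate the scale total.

45

Reverse-coded items use 7 − raw:
  item 4: 7 − 6 = 1
Scored items: 5, 5, 3, 1, 4, 1, 6, 1, 3, 3, 1, 1, 4, 3, 2, 2
Total = 5 + 5 + 3 + 1 + 4 + 1 + 6 + 1 + 3 + 3 + 1 + 1 + 4 + 3 + 2 + 2 = 45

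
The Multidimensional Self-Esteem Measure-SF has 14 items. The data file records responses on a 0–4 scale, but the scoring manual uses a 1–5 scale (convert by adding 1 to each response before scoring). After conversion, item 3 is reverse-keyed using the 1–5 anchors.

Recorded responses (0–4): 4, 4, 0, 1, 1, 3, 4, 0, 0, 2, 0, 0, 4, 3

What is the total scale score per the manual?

44

Convert to 1–5: 5, 5, 1, 2, 2, 4, 5, 1, 1, 3, 1, 1, 5, 4
Reverse-coded (on a 1–5 scale, reversed = 6 − raw):
  item 3: 6 − 1 = 5
Scored: 5, 5, 5, 2, 2, 4, 5, 1, 1, 3, 1, 1, 5, 4
Total = 44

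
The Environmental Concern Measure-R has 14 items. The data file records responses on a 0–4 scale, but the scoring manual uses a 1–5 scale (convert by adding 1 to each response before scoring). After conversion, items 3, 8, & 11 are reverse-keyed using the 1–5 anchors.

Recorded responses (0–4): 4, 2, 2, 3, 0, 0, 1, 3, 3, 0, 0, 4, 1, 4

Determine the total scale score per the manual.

43

Convert to 1–5: 5, 3, 3, 4, 1, 1, 2, 4, 4, 1, 1, 5, 2, 5
Reverse-coded (on a 1–5 scale, reversed = 6 − raw):
  item 3: 6 − 3 = 3
  item 8: 6 − 4 = 2
  item 11: 6 − 1 = 5
Scored: 5, 3, 3, 4, 1, 1, 2, 2, 4, 1, 5, 5, 2, 5
Total = 43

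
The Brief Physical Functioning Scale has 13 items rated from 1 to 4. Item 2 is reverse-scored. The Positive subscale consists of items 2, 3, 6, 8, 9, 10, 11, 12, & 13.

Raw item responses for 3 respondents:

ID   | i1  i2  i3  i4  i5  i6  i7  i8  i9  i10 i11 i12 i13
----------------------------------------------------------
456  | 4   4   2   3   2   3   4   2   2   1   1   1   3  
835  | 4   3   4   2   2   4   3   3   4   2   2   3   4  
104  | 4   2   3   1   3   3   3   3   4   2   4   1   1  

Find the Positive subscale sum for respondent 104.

Respondent 104 raw: 4, 2, 3, 1, 3, 3, 3, 3, 4, 2, 4, 1, 1.
Positive items: 2, 3, 6, 8, 9, 10, 11, 12, 13.
Reverse-coded (reversed = (1+4) − raw = 5 − raw):
  item 2: 5 − 2 = 3
  item 3: 3
  item 6: 3
  item 8: 3
  item 9: 4
  item 10: 2
  item 11: 4
  item 12: 1
  item 13: 1
Sum = 3 + 3 + 3 + 3 + 4 + 2 + 4 + 1 + 1 = 24

24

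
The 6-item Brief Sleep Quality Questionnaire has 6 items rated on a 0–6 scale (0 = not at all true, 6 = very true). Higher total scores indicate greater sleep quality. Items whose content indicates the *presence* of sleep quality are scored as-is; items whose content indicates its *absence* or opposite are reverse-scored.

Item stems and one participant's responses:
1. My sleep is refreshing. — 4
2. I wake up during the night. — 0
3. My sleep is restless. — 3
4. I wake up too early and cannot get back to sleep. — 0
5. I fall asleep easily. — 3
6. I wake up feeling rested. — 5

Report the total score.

Items 2, 3, 4 describe the absence/opposite of sleep quality → reverse-score.
reverse-coded value = 6 − response.
  item 1: 4
  item 2: 6 − 0 = 6
  item 3: 6 − 3 = 3
  item 4: 6 − 0 = 6
  item 5: 3
  item 6: 5
Total = 4 + 6 + 3 + 6 + 3 + 5 = 27

27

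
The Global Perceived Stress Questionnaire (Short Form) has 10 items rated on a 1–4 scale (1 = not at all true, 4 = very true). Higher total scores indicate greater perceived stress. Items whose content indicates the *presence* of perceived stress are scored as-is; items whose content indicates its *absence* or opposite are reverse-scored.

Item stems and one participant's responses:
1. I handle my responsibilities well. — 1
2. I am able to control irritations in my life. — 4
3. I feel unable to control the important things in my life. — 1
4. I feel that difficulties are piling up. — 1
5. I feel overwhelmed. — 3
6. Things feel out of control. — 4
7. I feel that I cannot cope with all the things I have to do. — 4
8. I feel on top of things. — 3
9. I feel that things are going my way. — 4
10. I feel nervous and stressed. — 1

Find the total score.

22

Items 1, 2, 8, 9 describe the absence/opposite of perceived stress → reverse-score.
reversed = (1+4) − raw = 5 − raw.
  item 1: 5 − 1 = 4
  item 2: 5 − 4 = 1
  item 3: 1
  item 4: 1
  item 5: 3
  item 6: 4
  item 7: 4
  item 8: 5 − 3 = 2
  item 9: 5 − 4 = 1
  item 10: 1
Total = 4 + 1 + 1 + 1 + 3 + 4 + 4 + 2 + 1 + 1 = 22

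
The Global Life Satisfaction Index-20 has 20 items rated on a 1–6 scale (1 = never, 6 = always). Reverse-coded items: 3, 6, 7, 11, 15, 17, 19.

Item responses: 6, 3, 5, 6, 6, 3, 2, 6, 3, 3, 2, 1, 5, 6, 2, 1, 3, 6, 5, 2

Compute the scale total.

81

Reverse-coded items use 7 − raw:
  item 3: 7 − 5 = 2
  item 6: 7 − 3 = 4
  item 7: 7 − 2 = 5
  item 11: 7 − 2 = 5
  item 15: 7 − 2 = 5
  item 17: 7 − 3 = 4
  item 19: 7 − 5 = 2
After reverse-coding: 6, 3, 2, 6, 6, 4, 5, 6, 3, 3, 5, 1, 5, 6, 5, 1, 4, 6, 2, 2
Total = 6 + 3 + 2 + 6 + 6 + 4 + 5 + 6 + 3 + 3 + 5 + 1 + 5 + 6 + 5 + 1 + 4 + 6 + 2 + 2 = 81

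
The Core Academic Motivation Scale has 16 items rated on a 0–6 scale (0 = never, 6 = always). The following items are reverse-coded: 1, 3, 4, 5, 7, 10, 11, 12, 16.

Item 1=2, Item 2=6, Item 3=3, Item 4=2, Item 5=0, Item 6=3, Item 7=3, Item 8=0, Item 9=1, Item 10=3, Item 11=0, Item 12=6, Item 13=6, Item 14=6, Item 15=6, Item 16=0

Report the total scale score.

63

Raw sum = 47. Reverse-coded items: 1, 3, 4, 5, 7, 10, 11, 12, 16; their raw sum = 19.
Each reversal replaces raw with 6 − raw, changing the total by 6 − 2·raw per item.
Total = 47 + 9·6 − 2·19 = 47 + 54 − 38 = 63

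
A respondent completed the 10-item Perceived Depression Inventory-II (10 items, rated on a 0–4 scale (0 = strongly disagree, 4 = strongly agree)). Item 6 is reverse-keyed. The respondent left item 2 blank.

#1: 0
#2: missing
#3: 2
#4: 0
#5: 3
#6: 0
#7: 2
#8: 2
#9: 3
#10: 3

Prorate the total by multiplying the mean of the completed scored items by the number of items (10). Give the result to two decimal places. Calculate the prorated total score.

21.11

Reverse-coded (reverse-coded value = 4 − response):
  item 6: 4 − 0 = 4
Completed scored items (9 of 10): 0, 2, 0, 3, 4, 2, 2, 3, 3; sum = 19.
Person mean = 19 / 9 ≈ 2.1111
Prorated total = (19 / 9) × 10 = 21.11 (to 2 dp)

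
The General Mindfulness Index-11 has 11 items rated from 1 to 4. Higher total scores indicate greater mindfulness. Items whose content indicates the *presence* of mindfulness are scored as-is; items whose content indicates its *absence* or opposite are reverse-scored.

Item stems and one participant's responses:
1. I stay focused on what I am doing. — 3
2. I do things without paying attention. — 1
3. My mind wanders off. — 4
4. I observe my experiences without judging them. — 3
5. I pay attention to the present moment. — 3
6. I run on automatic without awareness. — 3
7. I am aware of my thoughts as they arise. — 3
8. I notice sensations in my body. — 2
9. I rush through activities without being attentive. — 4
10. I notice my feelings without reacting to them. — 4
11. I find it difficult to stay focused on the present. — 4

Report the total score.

Items 2, 3, 6, 9, 11 describe the absence/opposite of mindfulness → reverse-score.
reversed = (1+4) − raw = 5 − raw.
  item 1: 3
  item 2: 5 − 1 = 4
  item 3: 5 − 4 = 1
  item 4: 3
  item 5: 3
  item 6: 5 − 3 = 2
  item 7: 3
  item 8: 2
  item 9: 5 − 4 = 1
  item 10: 4
  item 11: 5 − 4 = 1
Total = 3 + 4 + 1 + 3 + 3 + 2 + 3 + 2 + 1 + 4 + 1 = 27

27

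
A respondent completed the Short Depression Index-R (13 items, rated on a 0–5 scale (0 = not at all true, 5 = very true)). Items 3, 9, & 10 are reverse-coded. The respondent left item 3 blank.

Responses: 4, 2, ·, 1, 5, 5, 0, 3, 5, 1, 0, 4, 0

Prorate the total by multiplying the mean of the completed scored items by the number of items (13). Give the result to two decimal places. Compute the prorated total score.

Reverse-coded (reverse-coded value = 5 − response):
  item 9: 5 − 5 = 0
  item 10: 5 − 1 = 4
Completed scored items (12 of 13): 4, 2, 1, 5, 5, 0, 3, 0, 4, 0, 4, 0; sum = 28.
Person mean = 28 / 12 ≈ 2.3333
Prorated total = (28 / 12) × 13 = 30.33 (to 2 dp)

30.33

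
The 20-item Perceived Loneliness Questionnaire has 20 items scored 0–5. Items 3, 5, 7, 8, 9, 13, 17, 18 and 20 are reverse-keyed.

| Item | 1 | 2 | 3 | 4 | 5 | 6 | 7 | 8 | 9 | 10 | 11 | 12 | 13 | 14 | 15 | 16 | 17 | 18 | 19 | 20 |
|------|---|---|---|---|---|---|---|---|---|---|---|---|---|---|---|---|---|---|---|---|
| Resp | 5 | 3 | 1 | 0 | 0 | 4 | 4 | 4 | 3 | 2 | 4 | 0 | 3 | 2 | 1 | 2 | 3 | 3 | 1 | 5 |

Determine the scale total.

43

Apply reverse scoring (on a 0–5 scale, reversed = 5 − raw):
  item 3: 5 − 1 = 4
  item 5: 5 − 0 = 5
  item 7: 5 − 4 = 1
  item 8: 5 − 4 = 1
  item 9: 5 − 3 = 2
  item 13: 5 − 3 = 2
  item 17: 5 − 3 = 2
  item 18: 5 − 3 = 2
  item 20: 5 − 5 = 0
Scored items: 5, 3, 4, 0, 5, 4, 1, 1, 2, 2, 4, 0, 2, 2, 1, 2, 2, 2, 1, 0
Total = 5 + 3 + 4 + 0 + 5 + 4 + 1 + 1 + 2 + 2 + 4 + 0 + 2 + 2 + 1 + 2 + 2 + 2 + 1 + 0 = 43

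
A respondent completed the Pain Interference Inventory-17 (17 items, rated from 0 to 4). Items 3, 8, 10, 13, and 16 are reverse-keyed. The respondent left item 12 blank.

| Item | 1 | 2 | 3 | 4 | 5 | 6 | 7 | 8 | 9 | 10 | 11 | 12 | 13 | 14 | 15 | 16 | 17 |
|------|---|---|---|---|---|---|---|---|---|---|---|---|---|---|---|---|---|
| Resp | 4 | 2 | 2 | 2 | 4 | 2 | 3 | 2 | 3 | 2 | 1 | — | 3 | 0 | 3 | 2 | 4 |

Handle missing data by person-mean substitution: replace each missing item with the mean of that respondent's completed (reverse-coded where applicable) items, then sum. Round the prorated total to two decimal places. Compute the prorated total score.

39.31

Reverse-coded (reverse-coded value = 4 − response):
  item 3: 4 − 2 = 2
  item 8: 4 − 2 = 2
  item 10: 4 − 2 = 2
  item 13: 4 − 3 = 1
  item 16: 4 − 2 = 2
Completed scored items (16 of 17): 4, 2, 2, 2, 4, 2, 3, 2, 3, 2, 1, 1, 0, 3, 2, 4; sum = 37.
Person mean = 37 / 16 ≈ 2.3125
Prorated total = (37 / 16) × 17 = 39.31 (to 2 dp)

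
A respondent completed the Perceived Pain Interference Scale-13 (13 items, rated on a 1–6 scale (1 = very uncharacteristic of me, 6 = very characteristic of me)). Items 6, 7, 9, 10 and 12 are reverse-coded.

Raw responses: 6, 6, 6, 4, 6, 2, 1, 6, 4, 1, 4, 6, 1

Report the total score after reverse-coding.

60

Reverse-coded items use 7 − raw:
  item 6: 7 − 2 = 5
  item 7: 7 − 1 = 6
  item 9: 7 − 4 = 3
  item 10: 7 − 1 = 6
  item 12: 7 − 6 = 1
Scored items: 6, 6, 6, 4, 6, 5, 6, 6, 3, 6, 4, 1, 1
Total = 6 + 6 + 6 + 4 + 6 + 5 + 6 + 6 + 3 + 6 + 4 + 1 + 1 = 60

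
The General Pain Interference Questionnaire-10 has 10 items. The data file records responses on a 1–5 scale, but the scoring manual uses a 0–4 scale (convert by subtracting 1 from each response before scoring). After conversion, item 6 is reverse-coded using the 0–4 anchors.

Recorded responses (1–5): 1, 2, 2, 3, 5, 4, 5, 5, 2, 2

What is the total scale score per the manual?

19

Convert to 0–4: 0, 1, 1, 2, 4, 3, 4, 4, 1, 1
Reverse-coded (reverse-coded value = 4 − response):
  item 6: 4 − 3 = 1
Scored: 0, 1, 1, 2, 4, 1, 4, 4, 1, 1
Total = 19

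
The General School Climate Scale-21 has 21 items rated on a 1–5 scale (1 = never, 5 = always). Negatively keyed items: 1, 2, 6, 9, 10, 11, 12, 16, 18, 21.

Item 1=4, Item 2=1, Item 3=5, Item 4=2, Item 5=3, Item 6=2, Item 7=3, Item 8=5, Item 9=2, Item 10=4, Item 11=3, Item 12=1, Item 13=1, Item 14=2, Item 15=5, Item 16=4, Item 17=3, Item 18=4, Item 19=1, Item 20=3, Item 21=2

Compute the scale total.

Reversing items 1, 2, 6, 9, 10, 11, 12, 16, 18, and 21 with 6 − raw:
Total = (6−4) + (6−1) + 5 + 2 + 3 + (6−2) + 3 + 5 + (6−2) + (6−4) + (6−3) + (6−1) + 1 + 2 + 5 + (6−4) + 3 + (6−4) + 1 + 3 + (6−2)
      = 2 + 5 + 5 + 2 + 3 + 4 + 3 + 5 + 4 + 2 + 3 + 5 + 1 + 2 + 5 + 2 + 3 + 2 + 1 + 3 + 4 = 66

66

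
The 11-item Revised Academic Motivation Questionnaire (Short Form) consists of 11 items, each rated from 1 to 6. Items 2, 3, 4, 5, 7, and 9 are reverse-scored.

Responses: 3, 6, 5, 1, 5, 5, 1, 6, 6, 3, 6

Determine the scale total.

Apply reverse scoring (reverse-coded value = 7 − response):
  item 2: 7 − 6 = 1
  item 3: 7 − 5 = 2
  item 4: 7 − 1 = 6
  item 5: 7 − 5 = 2
  item 7: 7 − 1 = 6
  item 9: 7 − 6 = 1
Scored responses: 3, 1, 2, 6, 2, 5, 6, 6, 1, 3, 6
Total = 3 + 1 + 2 + 6 + 2 + 5 + 6 + 6 + 1 + 3 + 6 = 41

41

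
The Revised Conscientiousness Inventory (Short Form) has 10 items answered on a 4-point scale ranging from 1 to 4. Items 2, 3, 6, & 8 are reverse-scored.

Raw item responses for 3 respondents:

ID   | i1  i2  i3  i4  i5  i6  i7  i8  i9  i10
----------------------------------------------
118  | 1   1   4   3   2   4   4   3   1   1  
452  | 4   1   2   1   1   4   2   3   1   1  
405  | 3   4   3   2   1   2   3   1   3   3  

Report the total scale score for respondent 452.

20

Respondent 452 raw: 4, 1, 2, 1, 1, 4, 2, 3, 1, 1.
Reverse-coded (on a 1–4 scale, reversed = 5 − raw):
  item 1: 4
  item 2: 5 − 1 = 4
  item 3: 5 − 2 = 3
  item 4: 1
  item 5: 1
  item 6: 5 − 4 = 1
  item 7: 2
  item 8: 5 − 3 = 2
  item 9: 1
  item 10: 1
Sum = 4 + 4 + 3 + 1 + 1 + 1 + 2 + 2 + 1 + 1 = 20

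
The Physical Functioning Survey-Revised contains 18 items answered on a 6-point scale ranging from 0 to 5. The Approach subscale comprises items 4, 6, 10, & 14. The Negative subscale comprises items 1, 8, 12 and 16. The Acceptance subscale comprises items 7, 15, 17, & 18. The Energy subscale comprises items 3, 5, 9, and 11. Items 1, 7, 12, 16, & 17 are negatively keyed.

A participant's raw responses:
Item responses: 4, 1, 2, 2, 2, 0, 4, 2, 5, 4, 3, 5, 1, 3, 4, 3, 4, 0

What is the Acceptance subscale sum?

6

Acceptance items: 7, 15, 17, 18.
Of these, items 7 & 17 are negatively keyed; reversed = (0+5) − raw = 5 − raw.
  item 7: 5 − 4 = 1
  item 15: 4
  item 17: 5 − 4 = 1
  item 18: 0
Sum = 1 + 4 + 1 + 0 = 6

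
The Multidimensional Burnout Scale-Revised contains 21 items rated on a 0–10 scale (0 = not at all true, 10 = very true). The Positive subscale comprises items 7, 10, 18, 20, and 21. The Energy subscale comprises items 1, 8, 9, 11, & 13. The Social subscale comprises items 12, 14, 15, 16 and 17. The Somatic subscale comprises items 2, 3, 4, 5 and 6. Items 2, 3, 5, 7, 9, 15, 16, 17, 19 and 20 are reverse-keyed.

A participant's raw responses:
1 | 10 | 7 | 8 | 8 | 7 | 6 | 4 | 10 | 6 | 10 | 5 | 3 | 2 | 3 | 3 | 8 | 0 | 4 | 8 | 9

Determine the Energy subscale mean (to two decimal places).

Energy items: 1, 8, 9, 11, 13.
Of these, item 9 is reverse-keyed; reverse-coded value = 10 − response.
  item 1: 1
  item 8: 4
  item 9: 10 − 10 = 0
  item 11: 10
  item 13: 3
Sum = 1 + 4 + 0 + 10 + 3 = 18
Mean = 18 / 5 = 3.60

3.60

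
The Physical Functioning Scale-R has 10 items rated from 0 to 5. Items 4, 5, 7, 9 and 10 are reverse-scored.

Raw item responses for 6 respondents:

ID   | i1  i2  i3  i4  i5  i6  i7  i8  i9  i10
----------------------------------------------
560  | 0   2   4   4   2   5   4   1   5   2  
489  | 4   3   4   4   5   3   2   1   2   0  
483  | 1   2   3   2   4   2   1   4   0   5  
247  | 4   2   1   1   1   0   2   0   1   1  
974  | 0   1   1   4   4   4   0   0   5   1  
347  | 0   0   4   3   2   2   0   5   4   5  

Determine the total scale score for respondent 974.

17

Respondent 974 raw: 0, 1, 1, 4, 4, 4, 0, 0, 5, 1.
Reverse-coded (on a 0–5 scale, reversed = 5 − raw):
  item 1: 0
  item 2: 1
  item 3: 1
  item 4: 5 − 4 = 1
  item 5: 5 − 4 = 1
  item 6: 4
  item 7: 5 − 0 = 5
  item 8: 0
  item 9: 5 − 5 = 0
  item 10: 5 − 1 = 4
Sum = 0 + 1 + 1 + 1 + 1 + 4 + 5 + 0 + 0 + 4 = 17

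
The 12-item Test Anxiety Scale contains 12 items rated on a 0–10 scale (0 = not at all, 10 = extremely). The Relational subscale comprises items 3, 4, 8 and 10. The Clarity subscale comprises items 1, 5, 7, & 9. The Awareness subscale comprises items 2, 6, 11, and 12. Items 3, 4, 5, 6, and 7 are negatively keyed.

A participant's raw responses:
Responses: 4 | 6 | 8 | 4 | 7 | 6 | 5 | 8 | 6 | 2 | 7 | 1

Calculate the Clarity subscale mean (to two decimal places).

4.50

Clarity items: 1, 5, 7, 9.
Of these, items 5 and 7 are negatively keyed; on a 0–10 scale, reversed = 10 − raw.
  item 1: 4
  item 5: 10 − 7 = 3
  item 7: 10 − 5 = 5
  item 9: 6
Sum = 4 + 3 + 5 + 6 = 18
Mean = 18 / 4 = 4.50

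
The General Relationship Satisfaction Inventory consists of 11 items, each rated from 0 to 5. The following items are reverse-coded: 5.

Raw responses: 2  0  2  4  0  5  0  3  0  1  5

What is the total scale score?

27

Reverse-coded items (reversed = (0+5) − raw = 5 − raw):
  item 5: 5 − 0 = 5
After reverse-coding: 2, 0, 2, 4, 5, 5, 0, 3, 0, 1, 5
Total = 2 + 0 + 2 + 4 + 5 + 5 + 0 + 3 + 0 + 1 + 5 = 27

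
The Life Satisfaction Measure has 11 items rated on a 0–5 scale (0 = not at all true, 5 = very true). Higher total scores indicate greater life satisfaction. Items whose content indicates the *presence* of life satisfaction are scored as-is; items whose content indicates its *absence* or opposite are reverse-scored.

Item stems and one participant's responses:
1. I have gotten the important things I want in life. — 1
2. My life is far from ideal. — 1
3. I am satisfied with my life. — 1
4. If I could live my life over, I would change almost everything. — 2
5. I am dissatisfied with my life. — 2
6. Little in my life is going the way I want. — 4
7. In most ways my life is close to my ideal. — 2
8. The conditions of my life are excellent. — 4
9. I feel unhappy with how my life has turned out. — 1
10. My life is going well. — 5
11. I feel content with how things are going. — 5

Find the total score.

Items 2, 4, 5, 6, 9 describe the absence/opposite of life satisfaction → reverse-score.
reverse-coded value = 5 − response.
  item 1: 1
  item 2: 5 − 1 = 4
  item 3: 1
  item 4: 5 − 2 = 3
  item 5: 5 − 2 = 3
  item 6: 5 − 4 = 1
  item 7: 2
  item 8: 4
  item 9: 5 − 1 = 4
  item 10: 5
  item 11: 5
Total = 1 + 4 + 1 + 3 + 3 + 1 + 2 + 4 + 4 + 5 + 5 = 33

33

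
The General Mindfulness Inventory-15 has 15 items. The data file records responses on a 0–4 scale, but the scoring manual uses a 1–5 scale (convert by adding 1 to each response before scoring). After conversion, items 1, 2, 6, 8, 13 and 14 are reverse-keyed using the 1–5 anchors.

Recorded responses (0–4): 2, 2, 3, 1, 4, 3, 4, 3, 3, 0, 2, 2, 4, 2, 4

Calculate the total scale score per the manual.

46

Convert to 1–5: 3, 3, 4, 2, 5, 4, 5, 4, 4, 1, 3, 3, 5, 3, 5
Reverse-coded (on a 1–5 scale, reversed = 6 − raw):
  item 1: 6 − 3 = 3
  item 2: 6 − 3 = 3
  item 6: 6 − 4 = 2
  item 8: 6 − 4 = 2
  item 13: 6 − 5 = 1
  item 14: 6 − 3 = 3
Scored: 3, 3, 4, 2, 5, 2, 5, 2, 4, 1, 3, 3, 1, 3, 5
Total = 46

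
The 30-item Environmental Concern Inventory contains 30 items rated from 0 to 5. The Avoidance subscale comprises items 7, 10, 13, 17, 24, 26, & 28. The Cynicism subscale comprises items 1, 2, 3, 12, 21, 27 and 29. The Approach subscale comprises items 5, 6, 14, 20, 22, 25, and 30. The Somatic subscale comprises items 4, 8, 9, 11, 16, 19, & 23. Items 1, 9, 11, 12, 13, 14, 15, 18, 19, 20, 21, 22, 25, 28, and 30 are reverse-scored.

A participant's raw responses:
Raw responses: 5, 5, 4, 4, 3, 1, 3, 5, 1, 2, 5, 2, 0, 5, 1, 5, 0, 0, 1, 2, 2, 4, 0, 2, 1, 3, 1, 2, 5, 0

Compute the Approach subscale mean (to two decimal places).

Approach items: 5, 6, 14, 20, 22, 25, 30.
Of these, items 14, 20, 22, 25, and 30 are reverse-scored; on a 0–5 scale, reversed = 5 − raw.
  item 5: 3
  item 6: 1
  item 14: 5 − 5 = 0
  item 20: 5 − 2 = 3
  item 22: 5 − 4 = 1
  item 25: 5 − 1 = 4
  item 30: 5 − 0 = 5
Sum = 3 + 1 + 0 + 3 + 1 + 4 + 5 = 17
Mean = 17 / 7 = 2.43

2.43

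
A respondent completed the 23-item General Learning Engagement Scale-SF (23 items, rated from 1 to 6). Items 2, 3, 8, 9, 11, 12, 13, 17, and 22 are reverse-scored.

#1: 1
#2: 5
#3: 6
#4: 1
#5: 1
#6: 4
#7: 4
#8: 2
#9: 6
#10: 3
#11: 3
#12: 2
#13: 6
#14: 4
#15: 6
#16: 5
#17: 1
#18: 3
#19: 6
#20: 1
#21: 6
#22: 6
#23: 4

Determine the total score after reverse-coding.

75

Apply reverse scoring (reverse-coded value = 7 − response):
  item 2: 7 − 5 = 2
  item 3: 7 − 6 = 1
  item 8: 7 − 2 = 5
  item 9: 7 − 6 = 1
  item 11: 7 − 3 = 4
  item 12: 7 − 2 = 5
  item 13: 7 − 6 = 1
  item 17: 7 − 1 = 6
  item 22: 7 − 6 = 1
After reverse-coding: 1, 2, 1, 1, 1, 4, 4, 5, 1, 3, 4, 5, 1, 4, 6, 5, 6, 3, 6, 1, 6, 1, 4
Total = 1 + 2 + 1 + 1 + 1 + 4 + 4 + 5 + 1 + 3 + 4 + 5 + 1 + 4 + 6 + 5 + 6 + 3 + 6 + 1 + 6 + 1 + 4 = 75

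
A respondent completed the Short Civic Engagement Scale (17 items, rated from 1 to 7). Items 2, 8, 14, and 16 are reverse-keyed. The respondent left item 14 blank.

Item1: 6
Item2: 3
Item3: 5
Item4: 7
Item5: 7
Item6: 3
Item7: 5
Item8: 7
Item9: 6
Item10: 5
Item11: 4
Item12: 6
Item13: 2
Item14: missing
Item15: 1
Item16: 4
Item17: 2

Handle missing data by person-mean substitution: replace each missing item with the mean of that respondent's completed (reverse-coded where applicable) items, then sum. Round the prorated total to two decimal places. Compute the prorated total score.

Reverse-coded (on a 1–7 scale, reversed = 8 − raw):
  item 2: 8 − 3 = 5
  item 8: 8 − 7 = 1
  item 16: 8 − 4 = 4
Completed scored items (16 of 17): 6, 5, 5, 7, 7, 3, 5, 1, 6, 5, 4, 6, 2, 1, 4, 2; sum = 69.
Person mean = 69 / 16 ≈ 4.3125
Prorated total = (69 / 16) × 17 = 73.31 (to 2 dp)

73.31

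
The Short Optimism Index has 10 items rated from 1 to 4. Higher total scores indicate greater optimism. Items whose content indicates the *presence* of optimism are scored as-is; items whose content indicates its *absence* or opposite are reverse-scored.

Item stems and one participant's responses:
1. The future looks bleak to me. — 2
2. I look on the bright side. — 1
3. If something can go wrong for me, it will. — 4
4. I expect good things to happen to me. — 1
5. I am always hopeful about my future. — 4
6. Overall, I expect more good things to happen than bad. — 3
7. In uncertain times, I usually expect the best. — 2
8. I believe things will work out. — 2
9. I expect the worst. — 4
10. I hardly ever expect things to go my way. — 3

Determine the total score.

Items 1, 3, 9, 10 describe the absence/opposite of optimism → reverse-score.
reversed = (1+4) − raw = 5 − raw.
  item 1: 5 − 2 = 3
  item 2: 1
  item 3: 5 − 4 = 1
  item 4: 1
  item 5: 4
  item 6: 3
  item 7: 2
  item 8: 2
  item 9: 5 − 4 = 1
  item 10: 5 − 3 = 2
Total = 3 + 1 + 1 + 1 + 4 + 3 + 2 + 2 + 1 + 2 = 20

20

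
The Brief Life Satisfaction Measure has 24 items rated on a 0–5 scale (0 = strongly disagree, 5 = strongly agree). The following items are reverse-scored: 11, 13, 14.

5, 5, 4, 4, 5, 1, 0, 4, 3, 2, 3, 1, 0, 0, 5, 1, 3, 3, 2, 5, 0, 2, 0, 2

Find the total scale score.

69

Reverse-coded items (reverse-coded value = 5 − response):
  item 11: 5 − 3 = 2
  item 13: 5 − 0 = 5
  item 14: 5 − 0 = 5
Scored responses: 5, 5, 4, 4, 5, 1, 0, 4, 3, 2, 2, 1, 5, 5, 5, 1, 3, 3, 2, 5, 0, 2, 0, 2
Total = 5 + 5 + 4 + 4 + 5 + 1 + 0 + 4 + 3 + 2 + 2 + 1 + 5 + 5 + 5 + 1 + 3 + 3 + 2 + 5 + 0 + 2 + 0 + 2 = 69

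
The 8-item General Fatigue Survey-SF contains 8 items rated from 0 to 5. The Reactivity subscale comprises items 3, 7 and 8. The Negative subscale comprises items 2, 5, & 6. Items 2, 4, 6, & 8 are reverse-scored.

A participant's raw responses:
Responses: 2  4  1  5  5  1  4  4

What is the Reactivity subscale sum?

6

Reactivity items: 3, 7, 8.
Of these, item 8 is reverse-scored; reversed = (0+5) − raw = 5 − raw.
  item 3: 1
  item 7: 4
  item 8: 5 − 4 = 1
Sum = 1 + 4 + 1 = 6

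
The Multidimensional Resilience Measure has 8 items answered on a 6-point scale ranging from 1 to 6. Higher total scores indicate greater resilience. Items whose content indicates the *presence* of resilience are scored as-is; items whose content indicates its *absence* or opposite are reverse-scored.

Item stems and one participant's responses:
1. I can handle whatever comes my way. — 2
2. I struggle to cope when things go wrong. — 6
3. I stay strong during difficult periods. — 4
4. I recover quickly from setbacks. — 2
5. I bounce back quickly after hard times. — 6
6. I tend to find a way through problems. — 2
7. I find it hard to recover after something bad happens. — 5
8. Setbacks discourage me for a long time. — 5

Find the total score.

Items 2, 7, 8 describe the absence/opposite of resilience → reverse-score.
reverse-coded value = 7 − response.
  item 1: 2
  item 2: 7 − 6 = 1
  item 3: 4
  item 4: 2
  item 5: 6
  item 6: 2
  item 7: 7 − 5 = 2
  item 8: 7 − 5 = 2
Total = 2 + 1 + 4 + 2 + 6 + 2 + 2 + 2 = 21

21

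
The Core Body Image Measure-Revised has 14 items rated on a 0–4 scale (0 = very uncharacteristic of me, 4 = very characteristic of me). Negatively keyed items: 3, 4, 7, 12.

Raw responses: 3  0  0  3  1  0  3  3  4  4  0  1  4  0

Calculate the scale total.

28

Negatively keyed items use 4 − raw:
  item 3: 4 − 0 = 4
  item 4: 4 − 3 = 1
  item 7: 4 − 3 = 1
  item 12: 4 − 1 = 3
Scored responses: 3, 0, 4, 1, 1, 0, 1, 3, 4, 4, 0, 3, 4, 0
Total = 3 + 0 + 4 + 1 + 1 + 0 + 1 + 3 + 4 + 4 + 0 + 3 + 4 + 0 = 28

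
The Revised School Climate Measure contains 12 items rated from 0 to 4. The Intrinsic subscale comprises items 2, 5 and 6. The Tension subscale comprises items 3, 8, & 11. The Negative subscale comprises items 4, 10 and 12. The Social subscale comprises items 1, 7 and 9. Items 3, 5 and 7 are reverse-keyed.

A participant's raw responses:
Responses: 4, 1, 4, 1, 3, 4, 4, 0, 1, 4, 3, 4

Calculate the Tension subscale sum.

3

Tension items: 3, 8, 11.
Of these, item 3 is reverse-keyed; reversed = (0+4) − raw = 4 − raw.
  item 3: 4 − 4 = 0
  item 8: 0
  item 11: 3
Sum = 0 + 0 + 3 = 3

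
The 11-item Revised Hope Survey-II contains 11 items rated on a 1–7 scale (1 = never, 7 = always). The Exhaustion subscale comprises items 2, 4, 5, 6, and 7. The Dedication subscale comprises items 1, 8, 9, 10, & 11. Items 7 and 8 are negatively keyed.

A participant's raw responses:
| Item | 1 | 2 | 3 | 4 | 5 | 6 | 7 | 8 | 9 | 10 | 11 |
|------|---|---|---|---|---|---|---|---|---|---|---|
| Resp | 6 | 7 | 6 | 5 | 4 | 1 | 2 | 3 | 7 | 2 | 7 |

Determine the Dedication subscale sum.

27

Dedication items: 1, 8, 9, 10, 11.
Of these, item 8 is negatively keyed; reversed = (1+7) − raw = 8 − raw.
  item 1: 6
  item 8: 8 − 3 = 5
  item 9: 7
  item 10: 2
  item 11: 7
Sum = 6 + 5 + 7 + 2 + 7 = 27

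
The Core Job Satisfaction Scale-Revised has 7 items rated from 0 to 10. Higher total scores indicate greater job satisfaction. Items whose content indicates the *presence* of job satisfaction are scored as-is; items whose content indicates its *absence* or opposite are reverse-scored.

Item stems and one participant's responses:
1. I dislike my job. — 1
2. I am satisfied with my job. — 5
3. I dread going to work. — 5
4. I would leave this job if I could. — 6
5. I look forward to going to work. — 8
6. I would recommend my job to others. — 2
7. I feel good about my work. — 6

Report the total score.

39

Items 1, 3, 4 describe the absence/opposite of job satisfaction → reverse-score.
reverse-coded value = 10 − response.
  item 1: 10 − 1 = 9
  item 2: 5
  item 3: 10 − 5 = 5
  item 4: 10 − 6 = 4
  item 5: 8
  item 6: 2
  item 7: 6
Total = 9 + 5 + 5 + 4 + 8 + 2 + 6 = 39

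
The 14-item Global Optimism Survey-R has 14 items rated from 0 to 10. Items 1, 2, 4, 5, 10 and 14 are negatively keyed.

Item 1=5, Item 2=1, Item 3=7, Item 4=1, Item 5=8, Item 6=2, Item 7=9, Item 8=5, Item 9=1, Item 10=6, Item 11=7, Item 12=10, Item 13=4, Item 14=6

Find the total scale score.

78

Reverse-coded items (reverse-coded value = 10 − response):
  item 1: 10 − 5 = 5
  item 2: 10 − 1 = 9
  item 4: 10 − 1 = 9
  item 5: 10 − 8 = 2
  item 10: 10 − 6 = 4
  item 14: 10 − 6 = 4
After reverse-coding: 5, 9, 7, 9, 2, 2, 9, 5, 1, 4, 7, 10, 4, 4
Total = 5 + 9 + 7 + 9 + 2 + 2 + 9 + 5 + 1 + 4 + 7 + 10 + 4 + 4 = 78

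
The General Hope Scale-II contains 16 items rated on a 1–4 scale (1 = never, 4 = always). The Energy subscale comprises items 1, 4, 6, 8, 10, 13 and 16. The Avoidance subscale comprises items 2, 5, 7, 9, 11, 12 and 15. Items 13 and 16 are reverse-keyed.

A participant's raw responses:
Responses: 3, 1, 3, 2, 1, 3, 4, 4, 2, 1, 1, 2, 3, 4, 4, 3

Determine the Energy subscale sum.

17

Energy items: 1, 4, 6, 8, 10, 13, 16.
Of these, items 13 and 16 are reverse-keyed; on a 1–4 scale, reversed = 5 − raw.
  item 1: 3
  item 4: 2
  item 6: 3
  item 8: 4
  item 10: 1
  item 13: 5 − 3 = 2
  item 16: 5 − 3 = 2
Sum = 3 + 2 + 3 + 4 + 1 + 2 + 2 = 17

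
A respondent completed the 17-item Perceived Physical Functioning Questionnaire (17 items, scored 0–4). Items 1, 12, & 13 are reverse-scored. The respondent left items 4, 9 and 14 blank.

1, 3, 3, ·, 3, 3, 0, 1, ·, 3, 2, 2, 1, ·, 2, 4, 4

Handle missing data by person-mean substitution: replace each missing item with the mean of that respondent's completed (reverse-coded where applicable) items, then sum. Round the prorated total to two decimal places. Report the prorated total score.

43.71

Reverse-coded (on a 0–4 scale, reversed = 4 − raw):
  item 1: 4 − 1 = 3
  item 12: 4 − 2 = 2
  item 13: 4 − 1 = 3
Completed scored items (14 of 17): 3, 3, 3, 3, 3, 0, 1, 3, 2, 2, 3, 2, 4, 4; sum = 36.
Person mean = 36 / 14 ≈ 2.5714
Prorated total = (36 / 14) × 17 = 43.71 (to 2 dp)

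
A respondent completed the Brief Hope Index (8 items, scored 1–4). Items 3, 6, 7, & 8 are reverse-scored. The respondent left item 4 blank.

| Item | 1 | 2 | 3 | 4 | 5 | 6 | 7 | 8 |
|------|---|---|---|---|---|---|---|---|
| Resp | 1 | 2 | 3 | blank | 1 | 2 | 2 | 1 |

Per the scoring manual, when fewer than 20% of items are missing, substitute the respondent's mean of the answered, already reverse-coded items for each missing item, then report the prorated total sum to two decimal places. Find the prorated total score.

Reverse-coded (reverse-coded value = 5 − response):
  item 3: 5 − 3 = 2
  item 6: 5 − 2 = 3
  item 7: 5 − 2 = 3
  item 8: 5 − 1 = 4
Completed scored items (7 of 8): 1, 2, 2, 1, 3, 3, 4; sum = 16.
Person mean = 16 / 7 ≈ 2.2857
Prorated total = (16 / 7) × 8 = 18.29 (to 2 dp)

18.29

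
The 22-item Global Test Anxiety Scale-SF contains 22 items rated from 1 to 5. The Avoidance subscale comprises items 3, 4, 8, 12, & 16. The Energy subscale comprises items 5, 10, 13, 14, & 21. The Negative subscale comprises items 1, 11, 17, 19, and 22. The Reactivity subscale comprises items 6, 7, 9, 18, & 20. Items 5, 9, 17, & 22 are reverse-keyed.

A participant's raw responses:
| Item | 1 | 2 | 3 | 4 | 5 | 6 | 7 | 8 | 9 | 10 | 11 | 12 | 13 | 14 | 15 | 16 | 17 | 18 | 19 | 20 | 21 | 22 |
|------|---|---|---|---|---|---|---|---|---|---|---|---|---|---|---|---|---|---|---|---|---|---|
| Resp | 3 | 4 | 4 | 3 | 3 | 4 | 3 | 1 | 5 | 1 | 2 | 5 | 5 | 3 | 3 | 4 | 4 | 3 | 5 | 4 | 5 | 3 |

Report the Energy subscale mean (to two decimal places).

3.40

Energy items: 5, 10, 13, 14, 21.
Of these, item 5 is reverse-keyed; reversed = (1+5) − raw = 6 − raw.
  item 5: 6 − 3 = 3
  item 10: 1
  item 13: 5
  item 14: 3
  item 21: 5
Sum = 3 + 1 + 5 + 3 + 5 = 17
Mean = 17 / 5 = 3.40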